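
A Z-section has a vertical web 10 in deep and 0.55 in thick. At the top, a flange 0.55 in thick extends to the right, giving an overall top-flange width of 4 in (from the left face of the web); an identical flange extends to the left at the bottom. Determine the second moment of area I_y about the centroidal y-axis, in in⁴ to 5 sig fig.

Treat the section as a set of non-overlapping primitives; coordinates are from the bounding-box lower-left.
Web: 0.55 × 10, A = 5.5 in², x = 3.725 in, Ī = 0.1386458 in⁴.
Top flange (beyond web): 3.45 × 0.55, A = 1.8975 in², x = 5.725 in, Ī = 1.882083 in⁴.
Bottom flange (beyond web): 3.45 × 0.55, A = 1.8975 in², x = 1.725 in, Ī = 1.882083 in⁴.
Centroid: x̄ = ΣA·x / ΣA = 3.725 in.
Transfer each piece to the centroidal y-axis using Ī + A·d² with d = x − 3.725:
  web: d = 0 in → contributes +0.1386458 in⁴
  top flange (beyond web): d = 2 in → contributes +9.472083 in⁴
  bottom flange (beyond web): d = -2 in → contributes +9.472083 in⁴
Total I = 19.08281 in⁴.

I_y ≈ 19.083 in⁴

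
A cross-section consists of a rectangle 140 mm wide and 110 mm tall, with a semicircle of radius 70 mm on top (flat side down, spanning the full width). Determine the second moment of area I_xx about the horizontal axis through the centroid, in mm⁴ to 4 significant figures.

Split into non-overlapping primitives; take the origin at the lower-left of the bounding box.
Rectangular body: 140 × 110, A = 15 400 mm², y = 55 mm, Ī = 15 528 333 mm⁴.
Semicircular cap: semicircle r = 70, A = 7696.9 mm², y = 139.709 mm, Ī = 2 635 265 mm⁴.
Centroid: ȳ = ΣA·y / ΣA = 83.2287 mm.
Transfer each piece to the horizontal axis through the centroid using Ī + A·d² with d = y − 83.2287:
  rectangular body: d = -28.2287 mm → contributes +27 799 998 mm⁴
  semicircular cap: d = 56.4802 mm → contributes +27 188 473 mm⁴
Total I = 54 988 471 mm⁴.

I_xx ≈ 5.499 × 10⁷ mm⁴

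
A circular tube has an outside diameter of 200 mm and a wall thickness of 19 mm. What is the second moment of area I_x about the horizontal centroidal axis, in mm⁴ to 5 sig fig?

I_x ≈ 4.4731 × 10⁷ mm⁴

Split into non-overlapping primitives; take the origin at the lower-left of the bounding box.
Outer circle: ⌀200, A = 31415.93 mm², y = 100 mm, Ī = 78 539 816 mm⁴.
Bore (subtracted): ⌀162, A = 20611.99 mm², y = 100 mm, Ī = 33 808 816 mm⁴.
By symmetry the centroid is at mid-height, ȳ = 100 mm.
All pieces are centred on the horizontal centroidal axis, so I = ΣĪ (holes subtracted) = 44 731 001 mm⁴.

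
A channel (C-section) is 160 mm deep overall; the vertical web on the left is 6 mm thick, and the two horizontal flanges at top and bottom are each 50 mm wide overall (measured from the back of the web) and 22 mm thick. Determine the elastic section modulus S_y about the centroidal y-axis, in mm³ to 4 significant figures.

Treat the section as a set of non-overlapping primitives; coordinates are from the bounding-box lower-left.
Web: 6 × 160, A = 960 mm², x = 3 mm, Ī = 2 880 mm⁴.
Top flange (beyond web): 44 × 22, A = 968 mm², x = 28 mm, Ī = 156 171 mm⁴.
Bottom flange (beyond web): 44 × 22, A = 968 mm², x = 28 mm, Ī = 156 171 mm⁴.
Centroid: x̄ = ΣA·x / ΣA = 19.7127 mm.
Transfer each piece to the centroidal y-axis using Ī + A·d² with d = x − 19.7127:
  web: d = -16.7127 mm → contributes +271 022 mm⁴
  top flange (beyond web): d = 8.28729 mm → contributes +222 652 mm⁴
  bottom flange (beyond web): d = 8.28729 mm → contributes +222 652 mm⁴
Total I = 716 326 mm⁴.
Extreme fibre distance c = 30.2873 mm; S = I/c = 23651.1 mm³.

S_y ≈ 2.365 × 10⁴ mm³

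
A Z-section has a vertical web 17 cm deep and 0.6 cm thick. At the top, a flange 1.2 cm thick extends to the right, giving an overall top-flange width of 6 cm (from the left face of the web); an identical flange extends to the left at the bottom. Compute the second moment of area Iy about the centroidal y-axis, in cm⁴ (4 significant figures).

Iy ≈ 148.4 cm⁴

Decompose the section into non-overlapping parts with the origin at the bottom-left of its bounding rectangle.
Web: 0.6 × 17, A = 10.2 cm², x = 5.7 cm, Ī = 0.306 cm⁴.
Top flange (beyond web): 5.4 × 1.2, A = 6.48 cm², x = 8.7 cm, Ī = 15.7464 cm⁴.
Bottom flange (beyond web): 5.4 × 1.2, A = 6.48 cm², x = 2.7 cm, Ī = 15.7464 cm⁴.
Centroid: x̄ = ΣA·x / ΣA = 5.7 cm.
Transfer each piece to the centroidal y-axis using Ī + A·d² with d = x − 5.7:
  web: d = 0 cm → contributes +0.306 cm⁴
  top flange (beyond web): d = 3 cm → contributes +74.0664 cm⁴
  bottom flange (beyond web): d = -3 cm → contributes +74.0664 cm⁴
Total I = 148.439 cm⁴.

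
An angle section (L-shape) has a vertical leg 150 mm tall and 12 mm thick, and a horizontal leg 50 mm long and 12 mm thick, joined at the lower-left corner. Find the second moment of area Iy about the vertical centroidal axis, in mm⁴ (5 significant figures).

Iy ≈ 3.0387 × 10⁵ mm⁴

Treat the section as a set of non-overlapping primitives; coordinates are from the bounding-box lower-left.
Vertical leg: 12 × 150, A = 1 800 mm², x = 6 mm, Ī = 21 600 mm⁴.
Horizontal leg (remainder): 38 × 12, A = 456 mm², x = 31 mm, Ī = 54 872 mm⁴.
Centroid: x̄ = ΣA·x / ΣA = 11.05319 mm.
Transfer each piece to the vertical centroidal axis using Ī + A·d² with d = x − 11.05319:
  vertical leg: d = -5.053191 mm → contributes +67562.54 mm⁴
  horizontal leg (remainder): d = 19.94681 mm → contributes +236303.1 mm⁴
Total I = 303865.6 mm⁴.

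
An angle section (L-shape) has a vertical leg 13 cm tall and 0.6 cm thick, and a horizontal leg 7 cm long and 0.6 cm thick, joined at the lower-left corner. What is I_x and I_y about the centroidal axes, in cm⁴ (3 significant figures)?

I_x ≈ 209 cm⁴, I_y ≈ 44.9 cm⁴

Break the section into simple shapes (no overlaps), measuring from the bottom-left corner of the bounding box.
Vertical leg: 0.6 × 13, A = 7.8 cm², y = 6.5 cm, Ī = 109.85 cm⁴.
Horizontal leg (remainder): 6.4 × 0.6, A = 3.84 cm², y = 0.3 cm, Ī = 0.1152 cm⁴.
Centroid: ȳ = ΣA·y / ΣA = 4.4546 cm.
Transfer each piece to the centroidal x-axis using Ī + A·d² with d = y − 4.4546:
  vertical leg: d = 2.0454 cm → contributes +142.48 cm⁴
  horizontal leg (remainder): d = -4.1546 cm → contributes +66.398 cm⁴
Total I = 208.88 cm⁴.
For the y-axis: x̄ = 1.4546 cm.
Repeating about the centroidal y-axis gives I_y = 44.863 cm⁴.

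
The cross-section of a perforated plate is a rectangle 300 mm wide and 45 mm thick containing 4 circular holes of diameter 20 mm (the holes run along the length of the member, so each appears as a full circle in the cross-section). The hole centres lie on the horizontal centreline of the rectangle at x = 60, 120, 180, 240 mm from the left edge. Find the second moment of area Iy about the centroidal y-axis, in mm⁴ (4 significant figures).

Iy ≈ 9.556 × 10⁷ mm⁴

Treat the section as a set of non-overlapping primitives; coordinates are from the bounding-box lower-left.
Plate: 300 × 45, A = 13 500 mm², x = 150 mm, Ī = 101 250 000 mm⁴.
Hole 1 (subtracted): ⌀20, A = 314.159 mm², x = 60 mm, Ī = 7853.98 mm⁴.
Hole 2 (subtracted): ⌀20, A = 314.159 mm², x = 120 mm, Ī = 7853.98 mm⁴.
Hole 3 (subtracted): ⌀20, A = 314.159 mm², x = 180 mm, Ī = 7853.98 mm⁴.
Hole 4 (subtracted): ⌀20, A = 314.159 mm², x = 240 mm, Ī = 7853.98 mm⁴.
By symmetry the centroid is at mid-width, x̄ = 150 mm.
Transfer each piece to the centroidal y-axis using Ī + A·d² with d = x − 150:
  plate: d = 0 mm → contributes +101 250 000 mm⁴
  hole 1: d = -90 mm → contributes −2 552 544 mm⁴
  hole 2: d = -30 mm → contributes −290 597 mm⁴
  hole 3: d = 30 mm → contributes −290 597 mm⁴
  hole 4: d = 90 mm → contributes −2 552 544 mm⁴
Total I = 95 563 717 mm⁴.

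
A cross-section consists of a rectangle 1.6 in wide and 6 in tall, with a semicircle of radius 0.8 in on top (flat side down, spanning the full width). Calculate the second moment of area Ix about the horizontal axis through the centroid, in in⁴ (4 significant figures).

Ix ≈ 38.99 in⁴

Decompose the section into non-overlapping parts with the origin at the bottom-left of its bounding rectangle.
Rectangular body: 1.6 × 6, A = 9.6 in², y = 3 in, Ī = 28.8 in⁴.
Semicircular cap: semicircle r = 0.8, A = 1.00531 in², y = 6.33953 in, Ī = 0.0449565 in⁴.
Centroid: ȳ = ΣA·y / ΣA = 3.31656 in.
Transfer each piece to the horizontal axis through the centroid using Ī + A·d² with d = y − 3.31656:
  rectangular body: d = -0.316564 in → contributes +29.762 in⁴
  semicircular cap: d = 3.02297 in → contributes +9.2318 in⁴
Total I = 38.9938 in⁴.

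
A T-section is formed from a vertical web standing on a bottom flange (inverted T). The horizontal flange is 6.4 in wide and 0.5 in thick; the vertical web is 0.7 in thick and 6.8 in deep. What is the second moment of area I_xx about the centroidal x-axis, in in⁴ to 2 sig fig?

Decompose the section into non-overlapping parts with the origin at the bottom-left of its bounding rectangle.
Flange: 6.4 × 0.5, A = 3.2 in², y = 0.25 in, Ī = 0.06667 in⁴.
Web: 0.7 × 6.8, A = 4.76 in², y = 3.9 in, Ī = 18.34 in⁴.
Centroid: ȳ = ΣA·y / ΣA = 2.433 in.
Transfer each piece to the centroidal x-axis using Ī + A·d² with d = y − 2.433:
  flange: d = -2.183 in → contributes +15.31 in⁴
  web: d = 1.467 in → contributes +28.59 in⁴
Total I = 43.9 in⁴.

I_xx ≈ 44 in⁴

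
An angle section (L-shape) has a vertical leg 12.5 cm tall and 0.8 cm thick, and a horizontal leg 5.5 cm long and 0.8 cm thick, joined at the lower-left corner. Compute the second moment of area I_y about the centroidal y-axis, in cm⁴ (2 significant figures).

Split into non-overlapping primitives; take the origin at the lower-left of the bounding box.
Vertical leg: 0.8 × 12.5, A = 10 cm², x = 0.4 cm, Ī = 0.5333 cm⁴.
Horizontal leg (remainder): 4.7 × 0.8, A = 3.76 cm², x = 3.15 cm, Ī = 6.922 cm⁴.
Centroid: x̄ = ΣA·x / ΣA = 1.151 cm.
Transfer each piece to the centroidal y-axis using Ī + A·d² with d = x − 1.151:
  vertical leg: d = -0.7515 cm → contributes +6.18 cm⁴
  horizontal leg (remainder): d = 1.999 cm → contributes +21.94 cm⁴
Total I = 28.12 cm⁴.

I_y ≈ 28 cm⁴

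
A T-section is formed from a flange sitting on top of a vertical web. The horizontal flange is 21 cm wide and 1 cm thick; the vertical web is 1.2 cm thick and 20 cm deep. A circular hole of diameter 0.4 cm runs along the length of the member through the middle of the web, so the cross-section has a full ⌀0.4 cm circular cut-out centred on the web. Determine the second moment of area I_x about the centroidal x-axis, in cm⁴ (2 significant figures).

Split into non-overlapping primitives; take the origin at the lower-left of the bounding box.
Flange: 21 × 1, A = 21 cm², y = 20.5 cm, Ī = 1.75 cm⁴.
Web: 1.2 × 20, A = 24 cm², y = 10 cm, Ī = 800 cm⁴.
Hole (subtracted): ⌀0.4, A = 0.1257 cm², y = 10 cm, Ī = 0.001257 cm⁴.
Centroid: ȳ = ΣA·y / ΣA = 14.91 cm.
Transfer each piece to the centroidal x-axis using Ī + A·d² with d = y − 14.91:
  flange: d = 5.586 cm → contributes +657.1 cm⁴
  web: d = -4.914 cm → contributes +1 379 cm⁴
  hole: d = -4.914 cm → contributes −3.035 cm⁴
Total I = 2 034 cm⁴.

I_x ≈ 2000 cm⁴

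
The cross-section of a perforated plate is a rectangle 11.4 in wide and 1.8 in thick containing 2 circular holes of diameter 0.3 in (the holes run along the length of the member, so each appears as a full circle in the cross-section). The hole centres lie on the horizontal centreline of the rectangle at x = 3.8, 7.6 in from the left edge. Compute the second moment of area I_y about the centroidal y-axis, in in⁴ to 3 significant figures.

Decompose the section into non-overlapping parts with the origin at the bottom-left of its bounding rectangle.
Plate: 11.4 × 1.8, A = 20.52 in², x = 5.7 in, Ī = 222.23 in⁴.
Hole 1 (subtracted): ⌀0.3, A = 0.070686 in², x = 3.8 in, Ī = 0.00039761 in⁴.
Hole 2 (subtracted): ⌀0.3, A = 0.070686 in², x = 7.6 in, Ī = 0.00039761 in⁴.
By symmetry the centroid is at mid-width, x̄ = 5.7 in.
Transfer each piece to the centroidal y-axis using Ī + A·d² with d = x − 5.7:
  plate: d = 0 in → contributes +222.23 in⁴
  hole 1: d = -1.9 in → contributes −0.25557 in⁴
  hole 2: d = 1.9 in → contributes −0.25557 in⁴
Total I = 221.72 in⁴.

I_y ≈ 222 in⁴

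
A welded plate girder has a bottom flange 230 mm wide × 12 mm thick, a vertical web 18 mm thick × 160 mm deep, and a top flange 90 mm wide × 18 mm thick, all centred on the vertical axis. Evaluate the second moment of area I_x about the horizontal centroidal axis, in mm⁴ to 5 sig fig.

I_x ≈ 3.8270 × 10⁷ mm⁴

Break the section into simple shapes (no overlaps), measuring from the bottom-left corner of the bounding box.
Bottom plate: 230 × 12, A = 2 760 mm², y = 6 mm, Ī = 33 120 mm⁴.
Web plate: 18 × 160, A = 2 880 mm², y = 92 mm, Ī = 6 144 000 mm⁴.
Top plate: 90 × 18, A = 1 620 mm², y = 181 mm, Ī = 43 740 mm⁴.
Centroid: ȳ = ΣA·y / ΣA = 79.16529 mm.
Transfer each piece to the horizontal centroidal axis using Ī + A·d² with d = y − 79.16529:
  bottom plate: d = -73.16529 mm → contributes +14 807 840 mm⁴
  web plate: d = 12.83471 mm → contributes +6 618 422 mm⁴
  top plate: d = 101.8347 mm → contributes +16 843 639 mm⁴
Total I = 38 269 902 mm⁴.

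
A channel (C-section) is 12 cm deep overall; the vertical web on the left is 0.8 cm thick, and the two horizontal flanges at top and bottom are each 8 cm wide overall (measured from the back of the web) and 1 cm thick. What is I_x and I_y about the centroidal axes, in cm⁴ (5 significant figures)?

Treat the section as a set of non-overlapping primitives; coordinates are from the bounding-box lower-left.
Web: 0.8 × 12, A = 9.6 cm², y = 6 cm, Ī = 115.2 cm⁴.
Top flange (beyond web): 7.2 × 1, A = 7.2 cm², y = 11.5 cm, Ī = 0.6 cm⁴.
Bottom flange (beyond web): 7.2 × 1, A = 7.2 cm², y = 0.5 cm, Ī = 0.6 cm⁴.
By symmetry the centroid is at mid-height, ȳ = 6 cm.
Transfer each piece to the centroidal x-axis using Ī + A·d² with d = y − 6:
  web: d = 0 cm → contributes +115.2 cm⁴
  top flange (beyond web): d = 5.5 cm → contributes +218.4 cm⁴
  bottom flange (beyond web): d = -5.5 cm → contributes +218.4 cm⁴
Total I = 552 cm⁴.
For the y-axis: x̄ = 2.8 cm.
Repeating about the centroidal y-axis gives I_y = 154.88 cm⁴.

I_x ≈ 552.00 cm⁴, I_y ≈ 154.88 cm⁴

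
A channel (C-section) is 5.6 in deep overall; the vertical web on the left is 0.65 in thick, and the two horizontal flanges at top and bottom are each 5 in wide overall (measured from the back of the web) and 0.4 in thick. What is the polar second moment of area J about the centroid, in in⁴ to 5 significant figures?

J ≈ 49.819 in⁴

Treat the section as a set of non-overlapping primitives; coordinates are from the bounding-box lower-left.
Web: 0.65 × 5.6, A = 3.64 in², y = 2.8 in, Ī = 9.512533 in⁴.
Top flange (beyond web): 4.35 × 0.4, A = 1.74 in², y = 5.4 in, Ī = 0.0232 in⁴.
Bottom flange (beyond web): 4.35 × 0.4, A = 1.74 in², y = 0.2 in, Ī = 0.0232 in⁴.
By symmetry the centroid is at mid-height, ȳ = 2.8 in.
Transfer each piece to the centroidal x-axis using Ī + A·d² with d = y − 2.8:
  web: d = 0 in → contributes +9.512533 in⁴
  top flange (beyond web): d = 2.6 in → contributes +11.7856 in⁴
  bottom flange (beyond web): d = -2.6 in → contributes +11.7856 in⁴
Total I = 33.08373 in⁴.
For the y-axis: x̄ = 1.54691 in.
Repeating about the centroidal y-axis gives I_y = 16.73507 in⁴.
Polar second moment: J = I_x + I_y = 49.8188 in⁴.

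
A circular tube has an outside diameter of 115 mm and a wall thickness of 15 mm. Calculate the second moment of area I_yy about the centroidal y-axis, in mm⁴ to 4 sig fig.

Split into non-overlapping primitives; take the origin at the lower-left of the bounding box.
Outer circle: ⌀115, A = 10386.9 mm², x = 57.5 mm, Ī = 8 585 414 mm⁴.
Bore (subtracted): ⌀85, A = 5674.5 mm², x = 57.5 mm, Ī = 2 562 392 mm⁴.
By symmetry the centroid is at mid-width, x̄ = 57.5 mm.
All pieces are centred on the centroidal y-axis, so I = ΣĪ (holes subtracted) = 6 023 022 mm⁴.

I_yy ≈ 6.023 × 10⁶ mm⁴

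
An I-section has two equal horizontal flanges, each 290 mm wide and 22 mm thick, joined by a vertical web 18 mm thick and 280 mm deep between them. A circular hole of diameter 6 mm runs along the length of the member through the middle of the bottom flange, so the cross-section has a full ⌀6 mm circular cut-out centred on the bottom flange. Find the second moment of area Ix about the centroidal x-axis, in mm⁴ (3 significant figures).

Ix ≈ 3.24 × 10⁸ mm⁴

Treat the section as a set of non-overlapping primitives; coordinates are from the bounding-box lower-left.
Bottom flange: 290 × 22, A = 6 380 mm², y = 11 mm, Ī = 257 327 mm⁴.
Web: 18 × 280, A = 5 040 mm², y = 162 mm, Ī = 32 928 000 mm⁴.
Top flange: 290 × 22, A = 6 380 mm², y = 313 mm, Ī = 257 327 mm⁴.
Hole (subtracted): ⌀6, A = 28.274 mm², y = 11 mm, Ī = 63.617 mm⁴.
Centroid: ȳ = ΣA·y / ΣA = 162.24 mm.
Transfer each piece to the centroidal x-axis using Ī + A·d² with d = y − 162.24:
  bottom flange: d = -151.24 mm → contributes +146 190 954 mm⁴
  web: d = -0.24024 mm → contributes +32 928 291 mm⁴
  top flange: d = 150.76 mm → contributes +145 265 196 mm⁴
  hole: d = -151.24 mm → contributes −646 800 mm⁴
Total I = 323 737 641 mm⁴.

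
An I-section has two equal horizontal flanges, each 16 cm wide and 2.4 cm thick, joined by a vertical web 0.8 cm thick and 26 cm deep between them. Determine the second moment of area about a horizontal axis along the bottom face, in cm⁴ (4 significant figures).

I_base ≈ 3.984 × 10⁴ cm⁴

Break the section into simple shapes (no overlaps), measuring from the bottom-left corner of the bounding box.
Bottom flange: 16 × 2.4, A = 38.4 cm², y = 1.2 cm, Ī = 18.432 cm⁴.
Web: 0.8 × 26, A = 20.8 cm², y = 15.4 cm, Ī = 1171.73 cm⁴.
Top flange: 16 × 2.4, A = 38.4 cm², y = 29.6 cm, Ī = 18.432 cm⁴.
Transfer each piece to the base of the section using Ī + A·d² with d = y − 0:
  bottom flange: d = 1.2 cm → contributes +73.728 cm⁴
  web: d = 15.4 cm → contributes +6104.66 cm⁴
  top flange: d = 29.6 cm → contributes +33 663 cm⁴
Total I = 39841.4 cm⁴.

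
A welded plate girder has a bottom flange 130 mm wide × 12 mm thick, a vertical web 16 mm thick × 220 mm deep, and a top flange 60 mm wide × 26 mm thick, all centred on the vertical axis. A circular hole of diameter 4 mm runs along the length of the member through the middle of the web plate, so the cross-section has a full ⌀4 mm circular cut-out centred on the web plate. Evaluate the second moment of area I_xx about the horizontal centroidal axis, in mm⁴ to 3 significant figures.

I_xx ≈ 5.89 × 10⁷ mm⁴

Decompose the section into non-overlapping parts with the origin at the bottom-left of its bounding rectangle.
Bottom plate: 130 × 12, A = 1 560 mm², y = 6 mm, Ī = 18 720 mm⁴.
Web plate: 16 × 220, A = 3 520 mm², y = 122 mm, Ī = 14 197 333 mm⁴.
Top plate: 60 × 26, A = 1 560 mm², y = 245 mm, Ī = 87 880 mm⁴.
Hole (subtracted): ⌀4, A = 12.566 mm², y = 122 mm, Ī = 12.566 mm⁴.
Centroid: ȳ = ΣA·y / ΣA = 123.65 mm.
Transfer each piece to the horizontal centroidal axis using Ī + A·d² with d = y − 123.65:
  bottom plate: d = -117.65 mm → contributes +21 610 650 mm⁴
  web plate: d = -1.6477 mm → contributes +14 206 890 mm⁴
  top plate: d = 121.35 mm → contributes +23 061 035 mm⁴
  hole: d = -1.6477 mm → contributes −46.683 mm⁴
Total I = 58 878 528 mm⁴.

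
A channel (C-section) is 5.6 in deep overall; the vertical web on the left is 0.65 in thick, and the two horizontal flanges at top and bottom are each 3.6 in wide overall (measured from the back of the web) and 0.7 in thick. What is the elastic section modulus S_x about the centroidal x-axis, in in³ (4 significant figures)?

S_x ≈ 12.31 in³

Decompose the section into non-overlapping parts with the origin at the bottom-left of its bounding rectangle.
Web: 0.65 × 5.6, A = 3.64 in², y = 2.8 in, Ī = 9.51253 in⁴.
Top flange (beyond web): 2.95 × 0.7, A = 2.065 in², y = 5.25 in, Ī = 0.0843208 in⁴.
Bottom flange (beyond web): 2.95 × 0.7, A = 2.065 in², y = 0.35 in, Ī = 0.0843208 in⁴.
By symmetry the centroid is at mid-height, ȳ = 2.8 in.
Transfer each piece to the centroidal x-axis using Ī + A·d² with d = y − 2.8:
  web: d = 0 in → contributes +9.51253 in⁴
  top flange (beyond web): d = 2.45 in → contributes +12.4795 in⁴
  bottom flange (beyond web): d = -2.45 in → contributes +12.4795 in⁴
Total I = 34.4715 in⁴.
Extreme fibre distance c = 2.8 in; S = I/c = 12.3113 in³.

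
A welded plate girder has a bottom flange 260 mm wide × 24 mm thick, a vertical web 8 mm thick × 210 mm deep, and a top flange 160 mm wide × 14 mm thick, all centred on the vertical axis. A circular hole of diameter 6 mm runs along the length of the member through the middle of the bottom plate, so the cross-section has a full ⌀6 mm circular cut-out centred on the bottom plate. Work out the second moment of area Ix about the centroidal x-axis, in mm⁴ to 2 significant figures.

Ix ≈ 9.7 × 10⁷ mm⁴

Split into non-overlapping primitives; take the origin at the lower-left of the bounding box.
Bottom plate: 260 × 24, A = 6 240 mm², y = 12 mm, Ī = 299 520 mm⁴.
Web plate: 8 × 210, A = 1 680 mm², y = 129 mm, Ī = 6 174 000 mm⁴.
Top plate: 160 × 14, A = 2 240 mm², y = 241 mm, Ī = 36 587 mm⁴.
Hole (subtracted): ⌀6, A = 28.27 mm², y = 12 mm, Ī = 63.62 mm⁴.
Centroid: ȳ = ΣA·y / ΣA = 82.03 mm.
Transfer each piece to the centroidal x-axis using Ī + A·d² with d = y − 82.03:
  bottom plate: d = -70.03 mm → contributes +30 901 324 mm⁴
  web plate: d = 46.97 mm → contributes +9 880 458 mm⁴
  top plate: d = 159 mm → contributes +56 644 993 mm⁴
  hole: d = -70.03 mm → contributes −138 725 mm⁴
Total I = 97 288 050 mm⁴.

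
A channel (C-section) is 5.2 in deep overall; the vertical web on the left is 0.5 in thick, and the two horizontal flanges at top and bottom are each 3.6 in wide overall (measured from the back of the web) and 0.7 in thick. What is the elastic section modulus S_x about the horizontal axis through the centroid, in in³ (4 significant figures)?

S_x ≈ 10.77 in³

Split into non-overlapping primitives; take the origin at the lower-left of the bounding box.
Web: 0.5 × 5.2, A = 2.6 in², y = 2.6 in, Ī = 5.85867 in⁴.
Top flange (beyond web): 3.1 × 0.7, A = 2.17 in², y = 4.85 in, Ī = 0.0886083 in⁴.
Bottom flange (beyond web): 3.1 × 0.7, A = 2.17 in², y = 0.35 in, Ī = 0.0886083 in⁴.
By symmetry the centroid is at mid-height, ȳ = 2.6 in.
Transfer each piece to the horizontal axis through the centroid using Ī + A·d² with d = y − 2.6:
  web: d = 0 in → contributes +5.85867 in⁴
  top flange (beyond web): d = 2.25 in → contributes +11.0742 in⁴
  bottom flange (beyond web): d = -2.25 in → contributes +11.0742 in⁴
Total I = 28.0071 in⁴.
Extreme fibre distance c = 2.6 in; S = I/c = 10.772 in³.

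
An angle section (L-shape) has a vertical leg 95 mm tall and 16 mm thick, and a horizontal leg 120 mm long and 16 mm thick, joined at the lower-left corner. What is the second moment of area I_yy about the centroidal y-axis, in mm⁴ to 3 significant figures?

Decompose the section into non-overlapping parts with the origin at the bottom-left of its bounding rectangle.
Vertical leg: 16 × 95, A = 1 520 mm², x = 8 mm, Ī = 32 427 mm⁴.
Horizontal leg (remainder): 104 × 16, A = 1 664 mm², x = 68 mm, Ī = 1 499 819 mm⁴.
Centroid: x̄ = ΣA·x / ΣA = 39.357 mm.
Transfer each piece to the centroidal y-axis using Ī + A·d² with d = x − 39.357:
  vertical leg: d = -31.357 mm → contributes +1 526 963 mm⁴
  horizontal leg (remainder): d = 28.643 mm → contributes +2 865 021 mm⁴
Total I = 4 391 984 mm⁴.

I_yy ≈ 4.39 × 10⁶ mm⁴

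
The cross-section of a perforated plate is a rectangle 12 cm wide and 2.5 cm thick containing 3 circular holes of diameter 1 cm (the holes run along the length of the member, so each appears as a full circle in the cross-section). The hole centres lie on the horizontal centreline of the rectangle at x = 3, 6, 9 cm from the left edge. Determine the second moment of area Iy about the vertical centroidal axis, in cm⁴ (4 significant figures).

Iy ≈ 345.7 cm⁴

Treat the section as a set of non-overlapping primitives; coordinates are from the bounding-box lower-left.
Plate: 12 × 2.5, A = 30 cm², x = 6 cm, Ī = 360 cm⁴.
Hole 1 (subtracted): ⌀1, A = 0.785398 cm², x = 3 cm, Ī = 0.0490874 cm⁴.
Hole 2 (subtracted): ⌀1, A = 0.785398 cm², x = 6 cm, Ī = 0.0490874 cm⁴.
Hole 3 (subtracted): ⌀1, A = 0.785398 cm², x = 9 cm, Ī = 0.0490874 cm⁴.
By symmetry the centroid is at mid-width, x̄ = 6 cm.
Transfer each piece to the vertical centroidal axis using Ī + A·d² with d = x − 6:
  plate: d = 0 cm → contributes +360 cm⁴
  hole 1: d = -3 cm → contributes −7.11767 cm⁴
  hole 2: d = 0 cm → contributes −0.0490874 cm⁴
  hole 3: d = 3 cm → contributes −7.11767 cm⁴
Total I = 345.716 cm⁴.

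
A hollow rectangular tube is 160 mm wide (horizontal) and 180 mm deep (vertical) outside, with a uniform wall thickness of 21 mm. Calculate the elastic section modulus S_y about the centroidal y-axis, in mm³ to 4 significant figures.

Decompose the section into non-overlapping parts with the origin at the bottom-left of its bounding rectangle.
Outer rectangle: 160 × 180, A = 28 800 mm², x = 80 mm, Ī = 61 440 000 mm⁴.
Inner void (subtracted): 118 × 138, A = 16 284 mm², x = 80 mm, Ī = 18 894 868 mm⁴.
By symmetry the centroid is at mid-width, x̄ = 80 mm.
All pieces are centred on the centroidal y-axis, so I = ΣĪ (holes subtracted) = 42 545 132 mm⁴.
Extreme fibre distance c = 80 mm; S = I/c = 531 814 mm³.

S_y ≈ 5.318 × 10⁵ mm³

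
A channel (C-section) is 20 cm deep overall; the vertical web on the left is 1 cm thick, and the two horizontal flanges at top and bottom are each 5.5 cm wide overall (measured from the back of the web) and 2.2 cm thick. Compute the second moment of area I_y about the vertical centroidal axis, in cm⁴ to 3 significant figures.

I_y ≈ 110 cm⁴

Break the section into simple shapes (no overlaps), measuring from the bottom-left corner of the bounding box.
Web: 1 × 20, A = 20 cm², x = 0.5 cm, Ī = 1.6667 cm⁴.
Top flange (beyond web): 4.5 × 2.2, A = 9.9 cm², x = 3.25 cm, Ī = 16.706 cm⁴.
Bottom flange (beyond web): 4.5 × 2.2, A = 9.9 cm², x = 3.25 cm, Ī = 16.706 cm⁴.
Centroid: x̄ = ΣA·x / ΣA = 1.8681 cm.
Transfer each piece to the vertical centroidal axis using Ī + A·d² with d = x − 1.8681:
  web: d = -1.3681 cm → contributes +39.1 cm⁴
  top flange (beyond web): d = 1.3819 cm → contributes +35.612 cm⁴
  bottom flange (beyond web): d = 1.3819 cm → contributes +35.612 cm⁴
Total I = 110.32 cm⁴.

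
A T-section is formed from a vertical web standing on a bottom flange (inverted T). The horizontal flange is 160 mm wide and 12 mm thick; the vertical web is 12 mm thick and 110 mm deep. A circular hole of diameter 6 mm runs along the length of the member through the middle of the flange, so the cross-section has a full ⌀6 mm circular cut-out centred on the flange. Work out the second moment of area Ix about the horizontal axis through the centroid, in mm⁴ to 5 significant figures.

Treat the section as a set of non-overlapping primitives; coordinates are from the bounding-box lower-left.
Flange: 160 × 12, A = 1 920 mm², y = 6 mm, Ī = 23 040 mm⁴.
Web: 12 × 110, A = 1 320 mm², y = 67 mm, Ī = 1 331 000 mm⁴.
Hole (subtracted): ⌀6, A = 28.27433 mm², y = 6 mm, Ī = 63.61725 mm⁴.
Centroid: ȳ = ΣA·y / ΣA = 31.07063 mm.
Transfer each piece to the horizontal axis through the centroid using Ī + A·d² with d = y − 31.07063:
  flange: d = -25.07063 mm → contributes +1 229 830 mm⁴
  web: d = 35.92937 mm → contributes +3 035 013 mm⁴
  hole: d = -25.07063 mm → contributes −17835.07 mm⁴
Total I = 4 247 009 mm⁴.

Ix ≈ 4.2470 × 10⁶ mm⁴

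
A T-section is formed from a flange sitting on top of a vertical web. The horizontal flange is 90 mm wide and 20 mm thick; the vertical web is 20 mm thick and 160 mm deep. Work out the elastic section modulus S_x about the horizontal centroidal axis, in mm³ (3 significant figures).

S_x ≈ 1.44 × 10⁵ mm³

Break the section into simple shapes (no overlaps), measuring from the bottom-left corner of the bounding box.
Flange: 90 × 20, A = 1 800 mm², y = 170 mm, Ī = 60 000 mm⁴.
Web: 20 × 160, A = 3 200 mm², y = 80 mm, Ī = 6 826 667 mm⁴.
Centroid: ȳ = ΣA·y / ΣA = 112.4 mm.
Transfer each piece to the horizontal centroidal axis using Ī + A·d² with d = y − 112.4:
  flange: d = 57.6 mm → contributes +6 031 968 mm⁴
  web: d = -32.4 mm → contributes +10 185 899 mm⁴
Total I = 16 217 867 mm⁴.
Extreme fibre distance c = 112.4 mm; S = I/c = 144 287 mm³.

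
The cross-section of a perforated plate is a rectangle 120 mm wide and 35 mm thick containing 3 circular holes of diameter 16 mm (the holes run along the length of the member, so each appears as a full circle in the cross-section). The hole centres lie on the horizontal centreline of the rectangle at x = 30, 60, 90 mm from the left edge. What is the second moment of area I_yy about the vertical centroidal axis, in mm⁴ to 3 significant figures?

Break the section into simple shapes (no overlaps), measuring from the bottom-left corner of the bounding box.
Plate: 120 × 35, A = 4 200 mm², x = 60 mm, Ī = 5 040 000 mm⁴.
Hole 1 (subtracted): ⌀16, A = 201.06 mm², x = 30 mm, Ī = 3 217 mm⁴.
Hole 2 (subtracted): ⌀16, A = 201.06 mm², x = 60 mm, Ī = 3 217 mm⁴.
Hole 3 (subtracted): ⌀16, A = 201.06 mm², x = 90 mm, Ī = 3 217 mm⁴.
By symmetry the centroid is at mid-width, x̄ = 60 mm.
Transfer each piece to the vertical centroidal axis using Ī + A·d² with d = x − 60:
  plate: d = 0 mm → contributes +5 040 000 mm⁴
  hole 1: d = -30 mm → contributes −184 173 mm⁴
  hole 2: d = 0 mm → contributes −3 217 mm⁴
  hole 3: d = 30 mm → contributes −184 173 mm⁴
Total I = 4 668 438 mm⁴.

I_yy ≈ 4.67 × 10⁶ mm⁴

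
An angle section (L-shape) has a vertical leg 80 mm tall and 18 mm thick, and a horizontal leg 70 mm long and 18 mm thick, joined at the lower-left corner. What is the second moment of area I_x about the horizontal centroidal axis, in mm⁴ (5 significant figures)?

I_x ≈ 1.3384 × 10⁶ mm⁴

Split into non-overlapping primitives; take the origin at the lower-left of the bounding box.
Vertical leg: 18 × 80, A = 1 440 mm², y = 40 mm, Ī = 768 000 mm⁴.
Horizontal leg (remainder): 52 × 18, A = 936 mm², y = 9 mm, Ī = 25 272 mm⁴.
Centroid: ȳ = ΣA·y / ΣA = 27.78788 mm.
Transfer each piece to the horizontal centroidal axis using Ī + A·d² with d = y − 27.78788:
  vertical leg: d = 12.21212 mm → contributes +982755.7 mm⁴
  horizontal leg (remainder): d = -18.78788 mm → contributes +355665.4 mm⁴
Total I = 1 338 421 mm⁴.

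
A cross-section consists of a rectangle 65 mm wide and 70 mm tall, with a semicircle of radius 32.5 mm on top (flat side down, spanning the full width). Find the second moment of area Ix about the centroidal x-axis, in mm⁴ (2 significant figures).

Ix ≈ 4.9 × 10⁶ mm⁴

Break the section into simple shapes (no overlaps), measuring from the bottom-left corner of the bounding box.
Rectangular body: 65 × 70, A = 4 550 mm², y = 35 mm, Ī = 1 857 917 mm⁴.
Semicircular cap: semicircle r = 32.5, A = 1 659 mm², y = 83.79 mm, Ī = 122 452 mm⁴.
Centroid: ȳ = ΣA·y / ΣA = 48.04 mm.
Transfer each piece to the centroidal x-axis using Ī + A·d² with d = y − 48.04:
  rectangular body: d = -13.04 mm → contributes +2 631 385 mm⁴
  semicircular cap: d = 35.76 mm → contributes +2 243 582 mm⁴
Total I = 4 874 967 mm⁴.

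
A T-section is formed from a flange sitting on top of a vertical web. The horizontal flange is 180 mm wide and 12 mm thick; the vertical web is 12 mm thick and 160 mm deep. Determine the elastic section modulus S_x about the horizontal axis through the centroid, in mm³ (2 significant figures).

S_x ≈ 9.3 × 10⁴ mm³

Split into non-overlapping primitives; take the origin at the lower-left of the bounding box.
Flange: 180 × 12, A = 2 160 mm², y = 166 mm, Ī = 25 920 mm⁴.
Web: 12 × 160, A = 1 920 mm², y = 80 mm, Ī = 4 096 000 mm⁴.
Centroid: ȳ = ΣA·y / ΣA = 125.5 mm.
Transfer each piece to the horizontal axis through the centroid using Ī + A·d² with d = y − 125.5:
  flange: d = 40.47 mm → contributes +3 563 716 mm⁴
  web: d = -45.53 mm → contributes +8 076 020 mm⁴
Total I = 11 639 736 mm⁴.
Extreme fibre distance c = 125.5 mm; S = I/c = 92 725 mm³.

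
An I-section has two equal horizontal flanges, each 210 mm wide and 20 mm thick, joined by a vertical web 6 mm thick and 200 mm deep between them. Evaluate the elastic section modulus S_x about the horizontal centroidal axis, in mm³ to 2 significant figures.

S_x ≈ 8.8 × 10⁵ mm³

Split into non-overlapping primitives; take the origin at the lower-left of the bounding box.
Bottom flange: 210 × 20, A = 4 200 mm², y = 10 mm, Ī = 140 000 mm⁴.
Web: 6 × 200, A = 1 200 mm², y = 120 mm, Ī = 4 000 000 mm⁴.
Top flange: 210 × 20, A = 4 200 mm², y = 230 mm, Ī = 140 000 mm⁴.
By symmetry the centroid is at mid-height, ȳ = 120 mm.
Transfer each piece to the horizontal centroidal axis using Ī + A·d² with d = y − 120:
  bottom flange: d = -110 mm → contributes +50 960 000 mm⁴
  web: d = 0 mm → contributes +4 000 000 mm⁴
  top flange: d = 110 mm → contributes +50 960 000 mm⁴
Total I = 105 920 000 mm⁴.
Extreme fibre distance c = 120 mm; S = I/c = 882 667 mm³.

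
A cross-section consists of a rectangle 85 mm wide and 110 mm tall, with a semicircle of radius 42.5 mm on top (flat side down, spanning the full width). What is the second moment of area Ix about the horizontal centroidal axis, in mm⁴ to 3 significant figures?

Ix ≈ 2.14 × 10⁷ mm⁴

Split into non-overlapping primitives; take the origin at the lower-left of the bounding box.
Rectangular body: 85 × 110, A = 9 350 mm², y = 55 mm, Ī = 9 427 917 mm⁴.
Semicircular cap: semicircle r = 42.5, A = 2837.3 mm², y = 128.04 mm, Ī = 358 086 mm⁴.
Centroid: ȳ = ΣA·y / ΣA = 72.003 mm.
Transfer each piece to the horizontal centroidal axis using Ī + A·d² with d = y − 72.003:
  rectangular body: d = -17.003 mm → contributes +12 131 178 mm⁴
  semicircular cap: d = 56.034 mm → contributes +9 266 533 mm⁴
Total I = 21 397 711 mm⁴.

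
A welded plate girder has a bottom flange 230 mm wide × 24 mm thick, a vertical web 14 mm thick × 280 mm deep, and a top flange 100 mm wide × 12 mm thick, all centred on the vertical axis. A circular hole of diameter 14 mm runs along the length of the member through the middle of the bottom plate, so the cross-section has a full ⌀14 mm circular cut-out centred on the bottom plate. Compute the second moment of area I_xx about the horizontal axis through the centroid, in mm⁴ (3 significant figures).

Split into non-overlapping primitives; take the origin at the lower-left of the bounding box.
Bottom plate: 230 × 24, A = 5 520 mm², y = 12 mm, Ī = 264 960 mm⁴.
Web plate: 14 × 280, A = 3 920 mm², y = 164 mm, Ī = 25 610 667 mm⁴.
Top plate: 100 × 12, A = 1 200 mm², y = 310 mm, Ī = 14 400 mm⁴.
Hole (subtracted): ⌀14, A = 153.94 mm², y = 12 mm, Ī = 1885.7 mm⁴.
Centroid: ȳ = ΣA·y / ΣA = 102.92 mm.
Transfer each piece to the horizontal axis through the centroid using Ī + A·d² with d = y − 102.92:
  bottom plate: d = -90.925 mm → contributes +45 900 267 mm⁴
  web plate: d = 61.075 mm → contributes +40 233 113 mm⁴
  top plate: d = 207.08 mm → contributes +51 470 712 mm⁴
  hole: d = -90.925 mm → contributes −1 274 532 mm⁴
Total I = 136 329 560 mm⁴.

I_xx ≈ 1.36 × 10⁸ mm⁴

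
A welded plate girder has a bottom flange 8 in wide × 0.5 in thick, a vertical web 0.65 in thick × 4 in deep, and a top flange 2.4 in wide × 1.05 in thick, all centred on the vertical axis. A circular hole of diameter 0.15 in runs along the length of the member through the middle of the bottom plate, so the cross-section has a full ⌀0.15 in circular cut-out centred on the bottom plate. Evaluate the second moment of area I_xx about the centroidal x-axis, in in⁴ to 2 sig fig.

Decompose the section into non-overlapping parts with the origin at the bottom-left of its bounding rectangle.
Bottom plate: 8 × 0.5, A = 4 in², y = 0.25 in, Ī = 0.08333 in⁴.
Web plate: 0.65 × 4, A = 2.6 in², y = 2.5 in, Ī = 3.467 in⁴.
Top plate: 2.4 × 1.05, A = 2.52 in², y = 5.025 in, Ī = 0.2315 in⁴.
Hole (subtracted): ⌀0.15, A = 0.01767 in², y = 0.25 in, Ī = 0.00002485 in⁴.
Centroid: ȳ = ΣA·y / ΣA = 2.215 in.
Transfer each piece to the centroidal x-axis using Ī + A·d² with d = y − 2.215:
  bottom plate: d = -1.965 in → contributes +15.52 in⁴
  web plate: d = 0.2853 in → contributes +3.678 in⁴
  top plate: d = 2.81 in → contributes +20.13 in⁴
  hole: d = -1.965 in → contributes −0.06823 in⁴
Total I = 39.27 in⁴.

I_xx ≈ 39 in⁴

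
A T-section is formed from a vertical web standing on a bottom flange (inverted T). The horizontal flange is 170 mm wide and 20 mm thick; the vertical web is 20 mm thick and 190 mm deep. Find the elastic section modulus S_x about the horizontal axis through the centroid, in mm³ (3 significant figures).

Break the section into simple shapes (no overlaps), measuring from the bottom-left corner of the bounding box.
Flange: 170 × 20, A = 3 400 mm², y = 10 mm, Ī = 113 333 mm⁴.
Web: 20 × 190, A = 3 800 mm², y = 115 mm, Ī = 11 431 667 mm⁴.
Centroid: ȳ = ΣA·y / ΣA = 65.417 mm.
Transfer each piece to the horizontal axis through the centroid using Ī + A·d² with d = y − 65.417:
  flange: d = -55.417 mm → contributes +10 554 757 mm⁴
  web: d = 49.583 mm → contributes +20 773 993 mm⁴
Total I = 31 328 750 mm⁴.
Extreme fibre distance c = 144.58 mm; S = I/c = 216 683 mm³.

S_x ≈ 2.17 × 10⁵ mm³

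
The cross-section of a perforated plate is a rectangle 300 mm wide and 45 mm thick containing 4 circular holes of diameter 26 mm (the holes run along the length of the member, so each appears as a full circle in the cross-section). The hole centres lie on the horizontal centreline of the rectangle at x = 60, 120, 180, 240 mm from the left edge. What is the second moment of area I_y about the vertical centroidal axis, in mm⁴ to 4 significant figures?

I_y ≈ 9.160 × 10⁷ mm⁴

Treat the section as a set of non-overlapping primitives; coordinates are from the bounding-box lower-left.
Plate: 300 × 45, A = 13 500 mm², x = 150 mm, Ī = 101 250 000 mm⁴.
Hole 1 (subtracted): ⌀26, A = 530.929 mm², x = 60 mm, Ī = 22431.8 mm⁴.
Hole 2 (subtracted): ⌀26, A = 530.929 mm², x = 120 mm, Ī = 22431.8 mm⁴.
Hole 3 (subtracted): ⌀26, A = 530.929 mm², x = 180 mm, Ī = 22431.8 mm⁴.
Hole 4 (subtracted): ⌀26, A = 530.929 mm², x = 240 mm, Ī = 22431.8 mm⁴.
By symmetry the centroid is at mid-width, x̄ = 150 mm.
Transfer each piece to the vertical centroidal axis using Ī + A·d² with d = x − 150:
  plate: d = 0 mm → contributes +101 250 000 mm⁴
  hole 1: d = -90 mm → contributes −4 322 958 mm⁴
  hole 2: d = -30 mm → contributes −500 268 mm⁴
  hole 3: d = 30 mm → contributes −500 268 mm⁴
  hole 4: d = 90 mm → contributes −4 322 958 mm⁴
Total I = 91 603 548 mm⁴.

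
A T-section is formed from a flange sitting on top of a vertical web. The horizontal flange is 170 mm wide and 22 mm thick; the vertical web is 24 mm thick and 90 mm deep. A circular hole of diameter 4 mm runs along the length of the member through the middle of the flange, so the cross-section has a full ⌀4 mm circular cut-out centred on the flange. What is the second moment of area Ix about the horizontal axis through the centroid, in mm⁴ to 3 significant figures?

Break the section into simple shapes (no overlaps), measuring from the bottom-left corner of the bounding box.
Flange: 170 × 22, A = 3 740 mm², y = 101 mm, Ī = 150 847 mm⁴.
Web: 24 × 90, A = 2 160 mm², y = 45 mm, Ī = 1 458 000 mm⁴.
Hole (subtracted): ⌀4, A = 12.566 mm², y = 101 mm, Ī = 12.566 mm⁴.
Centroid: ȳ = ΣA·y / ΣA = 80.455 mm.
Transfer each piece to the horizontal axis through the centroid using Ī + A·d² with d = y − 80.455:
  flange: d = 20.545 mm → contributes +1 729 559 mm⁴
  web: d = -35.455 mm → contributes +4 173 174 mm⁴
  hole: d = 20.545 mm → contributes −5 317 mm⁴
Total I = 5 897 416 mm⁴.

Ix ≈ 5.90 × 10⁶ mm⁴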